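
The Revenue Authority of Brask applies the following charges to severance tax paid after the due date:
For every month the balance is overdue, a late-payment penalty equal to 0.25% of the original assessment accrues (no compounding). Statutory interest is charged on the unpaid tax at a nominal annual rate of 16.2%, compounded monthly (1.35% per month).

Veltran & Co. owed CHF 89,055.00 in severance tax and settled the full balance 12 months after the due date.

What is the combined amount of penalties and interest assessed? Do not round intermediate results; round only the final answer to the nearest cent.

CHF 18,219.46

Late-payment penalty = 0.25% × CHF 89,055.00 × 12 mo = CHF 2,671.65
Interest: CHF 89,055.00 × ((1 + 0.0135)^12 − 1) = CHF 89,055.00 × 0.1745866… = CHF 15,547.8083…
Penalties + interest = CHF 2,671.6500 + CHF 15,547.8083… = CHF 18,219.46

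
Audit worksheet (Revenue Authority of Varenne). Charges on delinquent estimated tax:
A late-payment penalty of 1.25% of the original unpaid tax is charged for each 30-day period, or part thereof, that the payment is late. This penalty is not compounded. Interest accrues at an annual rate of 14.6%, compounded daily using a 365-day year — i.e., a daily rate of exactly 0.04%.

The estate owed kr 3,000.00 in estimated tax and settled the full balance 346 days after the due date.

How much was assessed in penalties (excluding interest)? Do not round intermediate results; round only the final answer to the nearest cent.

kr 450.00

Penalty periods: ⌈346/30⌉ = 12; penalty = 12 × 1.25% × kr 3,000.00 = kr 450.00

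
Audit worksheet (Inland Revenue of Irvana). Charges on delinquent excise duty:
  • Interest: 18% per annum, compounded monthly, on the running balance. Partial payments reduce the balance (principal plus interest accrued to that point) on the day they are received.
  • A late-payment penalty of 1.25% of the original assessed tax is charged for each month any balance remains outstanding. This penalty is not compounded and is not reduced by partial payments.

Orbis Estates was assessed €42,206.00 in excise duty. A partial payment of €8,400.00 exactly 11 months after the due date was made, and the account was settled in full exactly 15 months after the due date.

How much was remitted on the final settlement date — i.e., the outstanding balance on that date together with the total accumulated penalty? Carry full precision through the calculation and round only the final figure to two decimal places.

€51,765.47

Monthly rate = 18% ÷ 12 = 1.5%
Balance at month 11: €42,206.0000 × (1 + 0.015)^11 = €49,716.5129…
After €8,400.00 payment: €49,716.5129… − €8,400.00 = €41,316.5129…
Balance at month 15: €41,316.5129… × (1 + 0.015)^4 = €43,851.8408…
Penalty: 15 × 1.25% × €42,206.00 = €7,913.63…
Final settlement = outstanding balance + penalty = €43,851.8408… + €7,913.63… = €51,765.47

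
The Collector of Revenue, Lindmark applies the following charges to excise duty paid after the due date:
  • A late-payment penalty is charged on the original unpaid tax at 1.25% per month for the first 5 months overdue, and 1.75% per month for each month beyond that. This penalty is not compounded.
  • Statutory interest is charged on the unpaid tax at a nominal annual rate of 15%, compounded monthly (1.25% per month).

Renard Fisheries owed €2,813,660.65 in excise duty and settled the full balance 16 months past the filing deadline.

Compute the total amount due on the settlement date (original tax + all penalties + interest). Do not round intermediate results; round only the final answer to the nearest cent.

Penalty, months 1–5: 5 × 1.25% × €2,813,660.65 = €175,853.79…
Penalty, months 6–16: 11 × 1.75% × €2,813,660.65 = €541,629.68…
Interest: €2,813,660.65 × ((1 + 0.0125)^16 − 1) = €2,813,660.65 × 0.2198895… = €618,694.5677…
Total = €2,813,660.65 + €717,483.4658… + €618,694.5677… = €4,149,838.68

€4,149,838.68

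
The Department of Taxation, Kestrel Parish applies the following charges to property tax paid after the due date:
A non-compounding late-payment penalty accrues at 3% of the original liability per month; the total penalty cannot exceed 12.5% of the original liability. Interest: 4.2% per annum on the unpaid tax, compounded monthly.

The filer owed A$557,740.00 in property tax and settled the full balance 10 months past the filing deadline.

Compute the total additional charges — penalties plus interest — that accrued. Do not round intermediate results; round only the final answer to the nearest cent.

Penalty (uncapped): 10 × 3% × A$557,740.00 = A$167,322.00; cap = 12.5% × A$557,740.00 = A$69,717.50 → penalty = A$69,717.50
Interest (4.2%/yr ÷ 12 = 0.35%/month): A$557,740.00 × ((1 + 0.0035)^10 − 1) = A$19,831.2414…
Penalties + interest = A$69,717.5000 + A$19,831.2414… = A$89,548.74

A$89,548.74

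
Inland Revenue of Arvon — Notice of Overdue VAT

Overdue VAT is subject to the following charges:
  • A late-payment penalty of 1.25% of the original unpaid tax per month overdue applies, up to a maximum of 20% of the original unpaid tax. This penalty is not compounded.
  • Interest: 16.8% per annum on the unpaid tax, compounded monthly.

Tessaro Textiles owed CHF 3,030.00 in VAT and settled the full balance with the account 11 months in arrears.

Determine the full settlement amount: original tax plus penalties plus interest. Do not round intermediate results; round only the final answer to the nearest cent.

CHF 3,947.32

Penalty: 11 × 1.25% × CHF 3,030.00 = CHF 416.63… (below the 20% cap of CHF 606.00)
Interest (16.8%/yr ÷ 12 = 1.4%/month): CHF 3,030.00 × ((1 + 0.014)^11 − 1) = CHF 500.6944…
Total = CHF 3,030.00 + CHF 416.6250 + CHF 500.6944… = CHF 3,947.32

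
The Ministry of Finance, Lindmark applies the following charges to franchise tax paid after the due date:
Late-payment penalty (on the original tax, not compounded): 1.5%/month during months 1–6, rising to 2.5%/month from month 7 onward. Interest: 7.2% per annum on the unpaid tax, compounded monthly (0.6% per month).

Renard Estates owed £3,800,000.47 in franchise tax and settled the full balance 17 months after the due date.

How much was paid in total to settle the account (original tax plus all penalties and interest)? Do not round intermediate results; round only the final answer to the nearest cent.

Penalty, months 1–6: 6 × 1.5% × £3,800,000.47 = £342,000.04…
Penalty, months 7–17: 11 × 2.5% × £3,800,000.47 = £1,045,000.13…
Interest: £3,800,000.47 × ((1 + 0.006)^17 − 1) = £3,800,000.47 × 0.1070460… = £406,774.9004…
Total = £3,800,000.47 + £1,387,000.1716… + £406,774.9004… = £5,593,775.54

£5,593,775.54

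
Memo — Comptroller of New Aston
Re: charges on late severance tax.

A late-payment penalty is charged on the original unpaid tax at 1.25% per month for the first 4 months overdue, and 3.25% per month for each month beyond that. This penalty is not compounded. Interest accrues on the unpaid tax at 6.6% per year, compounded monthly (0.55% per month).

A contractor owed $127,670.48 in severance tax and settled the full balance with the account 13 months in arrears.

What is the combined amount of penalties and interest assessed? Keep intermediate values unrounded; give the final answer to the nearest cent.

Penalty, months 1–4: 4 × 1.25% × $127,670.48 = $6,383.52…
Penalty, months 5–13: 9 × 3.25% × $127,670.48 = $37,343.62…
Interest: $127,670.48 × ((1 + 0.0055)^13 − 1) = $127,670.48 × 0.0739077… = $9,435.8372…
Penalties + interest = $43,727.1394 + $9,435.8372… = $53,162.98

$53,162.98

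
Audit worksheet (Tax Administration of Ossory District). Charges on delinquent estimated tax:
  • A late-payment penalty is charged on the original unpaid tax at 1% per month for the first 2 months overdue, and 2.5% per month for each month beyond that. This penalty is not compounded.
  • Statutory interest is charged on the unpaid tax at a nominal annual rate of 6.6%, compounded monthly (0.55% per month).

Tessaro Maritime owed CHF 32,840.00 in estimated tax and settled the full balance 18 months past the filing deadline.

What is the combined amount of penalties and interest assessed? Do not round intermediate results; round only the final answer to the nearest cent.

CHF 17,200.50

Penalty, months 1–2: 2 × 1% × CHF 32,840.00 = CHF 656.80
Penalty, months 3–18: 16 × 2.5% × CHF 32,840.00 = CHF 13,136.00
Interest: CHF 32,840.00 × ((1 + 0.0055)^18 − 1) = CHF 32,840.00 × 0.1037669… = CHF 3,407.7035…
Penalties + interest = CHF 13,792.8000 + CHF 3,407.7035… = CHF 17,200.50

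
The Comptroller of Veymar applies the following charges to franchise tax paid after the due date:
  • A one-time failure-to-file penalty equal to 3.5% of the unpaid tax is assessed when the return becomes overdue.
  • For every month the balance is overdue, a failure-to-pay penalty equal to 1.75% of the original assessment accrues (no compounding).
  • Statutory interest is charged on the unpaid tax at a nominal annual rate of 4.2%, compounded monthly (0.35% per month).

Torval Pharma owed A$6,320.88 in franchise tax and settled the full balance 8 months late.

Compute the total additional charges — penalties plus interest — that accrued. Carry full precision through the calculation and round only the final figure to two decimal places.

A$1,285.32

Failure-to-file penalty: 3.5% × A$6,320.88 = A$221.23…
Failure-to-pay penalty = 1.75% × A$6,320.88 × 8 mo = A$884.92…
Interest: A$6,320.88 × ((1 + 0.0035)^8 − 1) = A$6,320.88 × 0.0283454… = A$179.1679…
Penalties + interest = A$1,106.1540 + A$179.1679… = A$1,285.32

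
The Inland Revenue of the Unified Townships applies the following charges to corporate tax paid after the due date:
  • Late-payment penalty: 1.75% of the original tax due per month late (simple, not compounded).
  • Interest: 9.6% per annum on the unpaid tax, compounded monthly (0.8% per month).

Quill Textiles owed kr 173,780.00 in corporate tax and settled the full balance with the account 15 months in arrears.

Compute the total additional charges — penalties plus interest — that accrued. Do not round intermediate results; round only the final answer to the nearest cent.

Late-payment penalty: 15 × 1.75% × kr 173,780.00 = kr 45,617.25
Interest: kr 173,780.00 × ((1 + 0.008)^15 − 1) = kr 173,780.00 × 0.1269587… = kr 22,062.8743…
Penalties + interest = kr 45,617.2500 + kr 22,062.8743… = kr 67,680.12

kr 67,680.12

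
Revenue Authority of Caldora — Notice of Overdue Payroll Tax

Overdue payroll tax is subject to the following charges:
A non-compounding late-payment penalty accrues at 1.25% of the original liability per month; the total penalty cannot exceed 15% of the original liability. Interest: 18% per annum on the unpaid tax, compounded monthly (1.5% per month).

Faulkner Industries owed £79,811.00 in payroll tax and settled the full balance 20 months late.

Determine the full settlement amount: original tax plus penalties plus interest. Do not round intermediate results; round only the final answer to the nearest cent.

Penalty (uncapped): 20 × 1.25% × £79,811.00 = £19,952.75; cap = 15% × £79,811.00 = £11,971.65 → penalty = £11,971.65
Interest: £79,811.00 × ((1 + 0.015)^20 − 1) = £79,811.00 × 0.3468550… = £27,682.8449…
Total = £79,811.00 + £11,971.6500 + £27,682.8449… = £119,465.49

£119,465.49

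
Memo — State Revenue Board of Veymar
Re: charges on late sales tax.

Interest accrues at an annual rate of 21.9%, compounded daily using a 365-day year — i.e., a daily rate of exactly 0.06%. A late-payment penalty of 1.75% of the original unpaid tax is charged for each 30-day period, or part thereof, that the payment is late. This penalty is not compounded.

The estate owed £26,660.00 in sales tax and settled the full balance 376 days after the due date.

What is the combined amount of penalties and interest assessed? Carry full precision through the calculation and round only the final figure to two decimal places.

Penalty periods: ⌈376/30⌉ = 13; penalty = 13 × 1.75% × £26,660.00 = £6,065.15
Interest: £26,660.00 × ((1 + 0.0006)^376 − 1) = £26,660.00 × 0.25298956… = £6,744.7018…
Penalties + interest = £6,065.1500 + £6,744.7018… = £12,809.85

£12,809.85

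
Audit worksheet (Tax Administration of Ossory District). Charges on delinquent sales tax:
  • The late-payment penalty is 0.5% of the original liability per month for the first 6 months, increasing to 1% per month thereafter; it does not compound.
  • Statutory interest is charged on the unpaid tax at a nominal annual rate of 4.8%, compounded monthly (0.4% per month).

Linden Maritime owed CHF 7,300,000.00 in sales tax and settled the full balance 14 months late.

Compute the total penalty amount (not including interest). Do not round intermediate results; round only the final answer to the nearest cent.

CHF 803,000.00

Penalty, months 1–6: 6 × 0.5% × CHF 7,300,000.00 = CHF 219,000.00
Penalty, months 7–14: 8 × 1% × CHF 7,300,000.00 = CHF 584,000.00
Total penalty = CHF 219,000.00 + CHF 584,000.00 = CHF 803,000.00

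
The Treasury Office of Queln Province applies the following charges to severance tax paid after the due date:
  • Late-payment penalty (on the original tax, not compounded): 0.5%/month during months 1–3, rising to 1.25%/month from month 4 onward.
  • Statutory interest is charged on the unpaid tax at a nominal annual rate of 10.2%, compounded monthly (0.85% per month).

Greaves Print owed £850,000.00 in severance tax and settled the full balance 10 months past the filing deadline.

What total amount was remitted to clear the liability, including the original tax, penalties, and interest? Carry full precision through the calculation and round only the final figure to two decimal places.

£1,012,202.14

Penalty, months 1–3: 3 × 0.5% × £850,000.00 = £12,750.00
Penalty, months 4–10: 7 × 1.25% × £850,000.00 = £74,375.00
Interest: £850,000.00 × ((1 + 0.0085)^10 − 1) = £850,000.00 × 0.0883261… = £75,077.1446…
Total = £850,000.00 + £87,125.0000 + £75,077.1446… = £1,012,202.14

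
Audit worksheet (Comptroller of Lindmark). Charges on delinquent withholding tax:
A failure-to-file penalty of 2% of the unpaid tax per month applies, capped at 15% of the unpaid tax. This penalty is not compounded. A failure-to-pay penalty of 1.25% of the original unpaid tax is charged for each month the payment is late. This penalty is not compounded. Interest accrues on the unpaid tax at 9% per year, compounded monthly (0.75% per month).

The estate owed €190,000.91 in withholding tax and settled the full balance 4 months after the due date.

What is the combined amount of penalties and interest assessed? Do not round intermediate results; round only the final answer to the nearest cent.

Failure-to-file: 4 × 2% × €190,000.91 = €15,200.07… (under the 15% cap)
Failure-to-pay penalty: 4 × 1.25% × €190,000.91 = €9,500.05…
Interest: €190,000.91 × ((1 + 0.0075)^4 − 1) = €190,000.91 × 0.0303392… = €5,764.4738…
Penalties + interest = €24,700.1183 + €5,764.4738… = €30,464.59

€30,464.59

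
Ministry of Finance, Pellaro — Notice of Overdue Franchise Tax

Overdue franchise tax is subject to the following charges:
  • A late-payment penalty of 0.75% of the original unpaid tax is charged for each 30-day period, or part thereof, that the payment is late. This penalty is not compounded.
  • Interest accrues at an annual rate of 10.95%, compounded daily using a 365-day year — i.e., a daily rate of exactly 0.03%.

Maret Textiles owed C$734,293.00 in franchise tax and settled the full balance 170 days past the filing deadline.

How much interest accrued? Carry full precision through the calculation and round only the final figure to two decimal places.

C$38,414.42

Interest: C$734,293.00 × ((1 + 0.0003)^170 − 1) = C$734,293.00 × 0.05231484… = C$38,414.4242…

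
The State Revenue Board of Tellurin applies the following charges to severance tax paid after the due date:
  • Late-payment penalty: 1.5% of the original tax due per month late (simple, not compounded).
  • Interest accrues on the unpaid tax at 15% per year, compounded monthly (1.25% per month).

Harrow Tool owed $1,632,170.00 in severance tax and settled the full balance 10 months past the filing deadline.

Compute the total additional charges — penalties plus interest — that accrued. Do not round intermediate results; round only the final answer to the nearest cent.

Late-payment penalty: 10 × 1.5% × $1,632,170.00 = $244,825.50
Interest: $1,632,170.00 × ((1 + 0.0125)^10 − 1) = $1,632,170.00 × 0.1322708… = $215,888.4801…
Penalties + interest = $244,825.5000 + $215,888.4801… = $460,713.98

$460,713.98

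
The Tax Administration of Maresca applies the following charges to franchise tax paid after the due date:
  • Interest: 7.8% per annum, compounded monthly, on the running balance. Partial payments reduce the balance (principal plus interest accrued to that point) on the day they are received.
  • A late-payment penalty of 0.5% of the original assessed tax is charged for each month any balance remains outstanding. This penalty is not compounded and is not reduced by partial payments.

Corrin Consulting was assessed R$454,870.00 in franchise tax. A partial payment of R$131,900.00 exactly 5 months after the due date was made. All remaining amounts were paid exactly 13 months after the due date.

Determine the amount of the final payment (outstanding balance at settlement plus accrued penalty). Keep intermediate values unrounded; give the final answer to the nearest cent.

R$385,491.52

Monthly rate = 7.8% ÷ 12 = 0.65%
Balance at month 5: R$454,870.0000 × (1 + 0.0065)^5 = R$469,846.7108…
After R$131,900.00 payment: R$469,846.7108… − R$131,900.00 = R$337,946.7108…
Balance at month 13: R$337,946.7108… × (1 + 0.0065)^8 = R$355,924.9705…
Penalty: 13 × 0.5% × R$454,870.00 = R$29,566.55
Final settlement = outstanding balance + penalty = R$355,924.9705… + R$29,566.55 = R$385,491.52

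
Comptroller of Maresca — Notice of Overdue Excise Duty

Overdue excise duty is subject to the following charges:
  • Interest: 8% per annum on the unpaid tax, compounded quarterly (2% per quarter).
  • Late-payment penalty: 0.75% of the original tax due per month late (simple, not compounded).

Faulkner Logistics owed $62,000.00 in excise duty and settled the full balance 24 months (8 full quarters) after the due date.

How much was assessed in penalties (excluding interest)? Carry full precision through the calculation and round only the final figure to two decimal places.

$11,160.00

Late-payment penalty: 24 × 0.75% × $62,000.00 = $11,160.00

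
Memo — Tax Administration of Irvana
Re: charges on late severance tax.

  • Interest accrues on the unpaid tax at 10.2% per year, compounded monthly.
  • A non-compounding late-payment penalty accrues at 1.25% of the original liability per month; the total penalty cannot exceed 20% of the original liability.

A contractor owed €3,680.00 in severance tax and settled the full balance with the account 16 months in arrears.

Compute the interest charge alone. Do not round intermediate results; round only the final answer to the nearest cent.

Interest (10.2%/yr ÷ 12 = 0.85%/month): €3,680.00 × ((1 + 0.0085)^16 − 1) = €533.6869…

€533.69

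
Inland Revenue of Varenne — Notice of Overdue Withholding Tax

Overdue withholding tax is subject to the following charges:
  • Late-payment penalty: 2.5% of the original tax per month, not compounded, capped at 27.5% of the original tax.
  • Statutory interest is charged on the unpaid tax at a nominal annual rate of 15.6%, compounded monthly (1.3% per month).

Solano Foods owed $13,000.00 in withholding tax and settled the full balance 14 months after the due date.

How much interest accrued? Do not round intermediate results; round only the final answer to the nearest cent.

$2,576.70

Interest: $13,000.00 × ((1 + 0.013)^14 − 1) = $13,000.00 × 0.1982081… = $2,576.7047…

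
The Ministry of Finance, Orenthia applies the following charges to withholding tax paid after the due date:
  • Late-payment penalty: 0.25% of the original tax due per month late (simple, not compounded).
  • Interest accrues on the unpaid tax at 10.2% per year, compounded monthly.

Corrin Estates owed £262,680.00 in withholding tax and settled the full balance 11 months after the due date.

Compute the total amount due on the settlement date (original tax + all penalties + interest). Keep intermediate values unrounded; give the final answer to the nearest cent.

Late-payment penalty = 0.25% × £262,680.00 × 11 mo = £7,223.70
Interest (10.2%/yr ÷ 12 = 0.85%/month): £262,680.00 × ((1 + 0.0085)^11 − 1) = £25,631.4801…
Total = £262,680.00 + £7,223.7000 + £25,631.4801… = £295,535.18

£295,535.18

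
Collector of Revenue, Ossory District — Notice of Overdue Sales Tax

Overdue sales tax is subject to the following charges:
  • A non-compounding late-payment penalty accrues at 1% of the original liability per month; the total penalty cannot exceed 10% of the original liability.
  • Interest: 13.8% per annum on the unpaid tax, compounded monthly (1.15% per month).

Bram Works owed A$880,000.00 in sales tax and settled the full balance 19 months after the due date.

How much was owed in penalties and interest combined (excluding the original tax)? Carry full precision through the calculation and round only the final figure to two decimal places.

A$301,539.63

Penalty (uncapped): 19 × 1% × A$880,000.00 = A$167,200.00; cap = 10% × A$880,000.00 = A$88,000.00 → penalty = A$88,000.00
Interest: A$880,000.00 × ((1 + 0.0115)^19 − 1) = A$880,000.00 × 0.2426587… = A$213,539.6316…
Penalties + interest = A$88,000.0000 + A$213,539.6316… = A$301,539.63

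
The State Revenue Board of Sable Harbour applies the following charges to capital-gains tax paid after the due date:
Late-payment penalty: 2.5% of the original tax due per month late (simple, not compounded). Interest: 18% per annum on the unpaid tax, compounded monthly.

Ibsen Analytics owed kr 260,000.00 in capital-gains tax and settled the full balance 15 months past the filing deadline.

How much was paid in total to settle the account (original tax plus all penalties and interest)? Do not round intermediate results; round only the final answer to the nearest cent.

kr 422,560.34

Late-payment penalty = 2.5% × kr 260,000.00 × 15 mo = kr 97,500.00
Interest (18%/yr ÷ 12 = 1.5%/month): kr 260,000.00 × ((1 + 0.015)^15 − 1) = kr 65,060.3373…
Total = kr 260,000.00 + kr 97,500.0000 + kr 65,060.3373… = kr 422,560.34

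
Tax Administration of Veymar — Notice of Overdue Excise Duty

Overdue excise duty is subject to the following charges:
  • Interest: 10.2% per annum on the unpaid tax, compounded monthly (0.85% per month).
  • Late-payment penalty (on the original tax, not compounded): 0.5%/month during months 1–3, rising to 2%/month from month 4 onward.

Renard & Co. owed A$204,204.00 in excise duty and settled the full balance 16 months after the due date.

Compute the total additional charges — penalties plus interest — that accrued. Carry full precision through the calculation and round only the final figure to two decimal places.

Penalty, months 1–3: 3 × 0.5% × A$204,204.00 = A$3,063.06
Penalty, months 4–16: 13 × 2% × A$204,204.00 = A$53,093.04
Interest: A$204,204.00 × ((1 + 0.0085)^16 − 1) = A$204,204.00 × 0.1450236… = A$29,614.4007…
Penalties + interest = A$56,156.1000 + A$29,614.4007… = A$85,770.50

A$85,770.50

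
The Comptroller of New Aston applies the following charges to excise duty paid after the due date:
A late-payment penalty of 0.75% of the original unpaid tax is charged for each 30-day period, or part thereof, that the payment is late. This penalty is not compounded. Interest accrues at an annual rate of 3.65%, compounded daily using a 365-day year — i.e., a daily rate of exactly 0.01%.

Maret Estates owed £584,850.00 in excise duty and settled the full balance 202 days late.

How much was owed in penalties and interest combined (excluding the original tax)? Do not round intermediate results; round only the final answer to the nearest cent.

£42,638.12

Penalty periods: ⌈202/30⌉ = 7; penalty = 7 × 0.75% × £584,850.00 = £30,704.63…
Interest: £584,850.00 × ((1 + 0.0001)^202 − 1) = £584,850.00 × 0.02040437… = £11,933.4959…
Penalties + interest = £30,704.6250 + £11,933.4959… = £42,638.12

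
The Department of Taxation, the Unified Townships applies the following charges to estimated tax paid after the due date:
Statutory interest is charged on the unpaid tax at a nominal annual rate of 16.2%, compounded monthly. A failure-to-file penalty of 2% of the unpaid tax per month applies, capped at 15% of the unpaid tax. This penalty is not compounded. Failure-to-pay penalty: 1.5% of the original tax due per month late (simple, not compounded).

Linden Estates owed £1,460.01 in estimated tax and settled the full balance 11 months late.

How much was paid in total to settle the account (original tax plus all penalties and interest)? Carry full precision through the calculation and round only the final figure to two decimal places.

Failure-to-file: 11 × 2% × £1,460.01 = £321.20…, capped at 15% × £1,460.01 = £219.00…
Failure-to-pay penalty: 11 × 1.5% × £1,460.01 = £240.90…
Interest (16.2%/yr ÷ 12 = 1.35%/month): £1,460.01 × ((1 + 0.0135)^11 − 1) = £232.0553…
Total = £1,460.01 + £459.9032… + £232.0553… = £2,151.97

£2,151.97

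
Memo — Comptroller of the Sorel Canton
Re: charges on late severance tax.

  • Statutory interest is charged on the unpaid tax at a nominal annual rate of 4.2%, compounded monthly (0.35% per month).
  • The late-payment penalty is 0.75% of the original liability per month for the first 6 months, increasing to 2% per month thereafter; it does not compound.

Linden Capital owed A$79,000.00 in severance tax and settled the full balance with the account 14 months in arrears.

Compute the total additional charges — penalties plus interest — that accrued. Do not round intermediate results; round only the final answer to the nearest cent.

A$20,155.31

Penalty, months 1–6: 6 × 0.75% × A$79,000.00 = A$3,555.00
Penalty, months 7–14: 8 × 2% × A$79,000.00 = A$12,640.00
Interest: A$79,000.00 × ((1 + 0.0035)^14 − 1) = A$79,000.00 × 0.0501305… = A$3,960.3101…
Penalties + interest = A$16,195.0000 + A$3,960.3101… = A$20,155.31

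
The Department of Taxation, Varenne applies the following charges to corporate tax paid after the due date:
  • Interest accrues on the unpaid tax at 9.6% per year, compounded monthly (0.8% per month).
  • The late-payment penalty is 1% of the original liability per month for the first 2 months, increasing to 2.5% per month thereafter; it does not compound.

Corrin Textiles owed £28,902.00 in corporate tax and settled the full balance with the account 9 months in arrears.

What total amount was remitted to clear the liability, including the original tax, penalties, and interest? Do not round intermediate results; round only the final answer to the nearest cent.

Penalty, months 1–2: 2 × 1% × £28,902.00 = £578.04
Penalty, months 3–9: 7 × 2.5% × £28,902.00 = £5,057.85
Interest: £28,902.00 × ((1 + 0.008)^9 − 1) = £28,902.00 × 0.0743475… = £2,148.7923…
Total = £28,902.00 + £5,635.8900 + £2,148.7923… = £36,686.68

£36,686.68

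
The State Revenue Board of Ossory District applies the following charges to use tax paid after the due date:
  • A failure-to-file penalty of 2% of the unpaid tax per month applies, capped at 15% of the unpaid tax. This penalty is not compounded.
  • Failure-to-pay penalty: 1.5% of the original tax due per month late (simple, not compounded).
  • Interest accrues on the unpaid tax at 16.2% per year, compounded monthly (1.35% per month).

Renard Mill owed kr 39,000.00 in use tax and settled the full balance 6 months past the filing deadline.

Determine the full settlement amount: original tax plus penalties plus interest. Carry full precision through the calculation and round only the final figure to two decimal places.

Failure-to-file: 6 × 2% × kr 39,000.00 = kr 4,680.00 (under the 15% cap)
Failure-to-pay penalty: 6 × 1.5% × kr 39,000.00 = kr 3,510.00
Interest: kr 39,000.00 × ((1 + 0.0135)^6 − 1) = kr 39,000.00 × 0.0837835… = kr 3,267.5549…
Total = kr 39,000.00 + kr 8,190.0000 + kr 3,267.5549… = kr 50,457.55

kr 50,457.55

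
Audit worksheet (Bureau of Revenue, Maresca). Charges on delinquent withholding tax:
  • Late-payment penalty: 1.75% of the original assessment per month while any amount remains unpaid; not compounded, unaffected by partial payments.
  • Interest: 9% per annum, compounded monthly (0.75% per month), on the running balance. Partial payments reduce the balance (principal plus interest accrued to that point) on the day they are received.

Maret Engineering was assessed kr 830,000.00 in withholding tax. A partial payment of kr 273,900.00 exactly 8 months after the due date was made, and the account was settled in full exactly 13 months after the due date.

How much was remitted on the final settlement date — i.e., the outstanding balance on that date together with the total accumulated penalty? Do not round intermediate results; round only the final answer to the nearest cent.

Balance at month 8: kr 830,000.0000 × (1 + 0.0075)^8 = kr 881,127.0437…
After kr 273,900.00 payment: kr 881,127.0437… − kr 273,900.00 = kr 607,227.0437…
Balance at month 13: kr 607,227.0437… × (1 + 0.0075)^5 = kr 630,342.1944…
Penalty: 13 × 1.75% × kr 830,000.00 = kr 188,825.00
Final settlement = outstanding balance + penalty = kr 630,342.1944… + kr 188,825.00 = kr 819,167.19

kr 819,167.19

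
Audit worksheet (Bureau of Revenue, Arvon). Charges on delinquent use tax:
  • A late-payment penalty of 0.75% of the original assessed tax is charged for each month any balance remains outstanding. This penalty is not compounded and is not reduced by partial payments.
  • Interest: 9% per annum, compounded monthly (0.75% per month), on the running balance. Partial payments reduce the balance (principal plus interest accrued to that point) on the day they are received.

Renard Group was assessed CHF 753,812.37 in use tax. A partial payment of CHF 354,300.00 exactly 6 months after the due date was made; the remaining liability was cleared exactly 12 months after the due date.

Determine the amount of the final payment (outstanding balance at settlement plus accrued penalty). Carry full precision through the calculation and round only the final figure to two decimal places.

Balance at month 6: CHF 753,812.3700 × (1 + 0.0075)^6 = CHF 788,376.3520…
After CHF 354,300.00 payment: CHF 788,376.3520… − CHF 354,300.00 = CHF 434,076.3520…
Balance at month 12: CHF 434,076.3520… × (1 + 0.0075)^6 = CHF 453,979.7230…
Penalty: 12 × 0.75% × CHF 753,812.37 = CHF 67,843.11…
Final settlement = outstanding balance + penalty = CHF 453,979.7230… + CHF 67,843.11… = CHF 521,822.84

CHF 521,822.84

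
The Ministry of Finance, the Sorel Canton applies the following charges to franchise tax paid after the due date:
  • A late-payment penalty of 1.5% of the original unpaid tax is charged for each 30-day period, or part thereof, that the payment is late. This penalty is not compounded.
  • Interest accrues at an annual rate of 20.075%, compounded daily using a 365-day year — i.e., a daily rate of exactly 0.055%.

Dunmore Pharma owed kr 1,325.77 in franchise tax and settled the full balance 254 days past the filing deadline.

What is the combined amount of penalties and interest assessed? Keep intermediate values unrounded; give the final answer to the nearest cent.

Penalty periods: ⌈254/30⌉ = 9; penalty = 9 × 1.5% × kr 1,325.77 = kr 178.98…
Interest: kr 1,325.77 × ((1 + 0.00055)^254 − 1) = kr 1,325.77 × 0.14988461… = kr 198.7125…
Penalties + interest = kr 178.9790… + kr 198.7125… = kr 377.69

kr 377.69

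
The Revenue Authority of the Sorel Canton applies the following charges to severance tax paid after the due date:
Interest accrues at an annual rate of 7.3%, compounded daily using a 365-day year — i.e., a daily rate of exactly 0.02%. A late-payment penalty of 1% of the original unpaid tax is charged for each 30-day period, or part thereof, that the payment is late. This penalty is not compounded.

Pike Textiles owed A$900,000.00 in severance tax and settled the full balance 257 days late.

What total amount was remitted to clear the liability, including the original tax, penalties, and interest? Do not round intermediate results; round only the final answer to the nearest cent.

A$1,028,464.65

Penalty periods: ⌈257/30⌉ = 9; penalty = 9 × 1% × A$900,000.00 = A$81,000.00
Interest: A$900,000.00 × ((1 + 0.0002)^257 − 1) = A$900,000.00 × 0.05273850… = A$47,464.6466…
Total = A$900,000.00 + A$81,000.0000 + A$47,464.6466… = A$1,028,464.65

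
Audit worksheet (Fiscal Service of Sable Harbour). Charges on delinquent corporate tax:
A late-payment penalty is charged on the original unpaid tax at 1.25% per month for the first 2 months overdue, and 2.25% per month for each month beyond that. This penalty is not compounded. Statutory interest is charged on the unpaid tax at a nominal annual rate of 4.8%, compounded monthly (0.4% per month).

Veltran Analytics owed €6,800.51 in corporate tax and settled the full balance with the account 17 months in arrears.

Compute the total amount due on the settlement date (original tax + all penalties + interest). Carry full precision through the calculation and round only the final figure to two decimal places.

€9,743.23

Penalty, months 1–2: 2 × 1.25% × €6,800.51 = €170.01…
Penalty, months 3–17: 15 × 2.25% × €6,800.51 = €2,295.17…
Interest: €6,800.51 × ((1 + 0.004)^17 − 1) = €6,800.51 × 0.0702201… = €477.5327…
Total = €6,800.51 + €2,465.1849… + €477.5327… = €9,743.23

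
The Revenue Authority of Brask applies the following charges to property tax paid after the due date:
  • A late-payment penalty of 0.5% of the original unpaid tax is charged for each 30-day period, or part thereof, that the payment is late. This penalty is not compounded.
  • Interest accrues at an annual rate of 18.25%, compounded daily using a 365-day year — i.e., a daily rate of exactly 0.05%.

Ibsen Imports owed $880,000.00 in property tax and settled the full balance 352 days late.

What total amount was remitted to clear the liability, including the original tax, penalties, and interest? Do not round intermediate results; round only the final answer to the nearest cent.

Penalty periods: ⌈352/30⌉ = 12; penalty = 12 × 0.5% × $880,000.00 = $52,800.00
Interest: $880,000.00 × ((1 + 0.0005)^352 − 1) = $880,000.00 × 0.19238561… = $169,299.3368…
Total = $880,000.00 + $52,800.0000 + $169,299.3368… = $1,102,099.34

$1,102,099.34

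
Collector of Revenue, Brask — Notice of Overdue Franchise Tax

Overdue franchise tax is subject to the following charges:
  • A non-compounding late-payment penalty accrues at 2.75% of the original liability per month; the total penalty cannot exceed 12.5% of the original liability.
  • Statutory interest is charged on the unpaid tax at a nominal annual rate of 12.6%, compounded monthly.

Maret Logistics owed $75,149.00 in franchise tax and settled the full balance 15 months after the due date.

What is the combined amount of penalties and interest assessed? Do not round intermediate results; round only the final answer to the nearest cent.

$22,140.39

Penalty (uncapped): 15 × 2.75% × $75,149.00 = $30,998.96…; cap = 12.5% × $75,149.00 = $9,393.63… → penalty = $9,393.63…
Interest (12.6%/yr ÷ 12 = 1.05%/month): $75,149.00 × ((1 + 0.0105)^15 − 1) = $12,746.7697…
Penalties + interest = $9,393.6250 + $12,746.7697… = $22,140.39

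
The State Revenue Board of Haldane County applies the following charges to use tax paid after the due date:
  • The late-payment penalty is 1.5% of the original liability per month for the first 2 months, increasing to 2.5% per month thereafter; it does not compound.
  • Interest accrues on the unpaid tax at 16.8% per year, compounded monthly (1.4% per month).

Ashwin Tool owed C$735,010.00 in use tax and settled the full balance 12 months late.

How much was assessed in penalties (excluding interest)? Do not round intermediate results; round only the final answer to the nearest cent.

C$205,802.80

Penalty, months 1–2: 2 × 1.5% × C$735,010.00 = C$22,050.30
Penalty, months 3–12: 10 × 2.5% × C$735,010.00 = C$183,752.50
Total penalty = C$22,050.30 + C$183,752.50 = C$205,802.80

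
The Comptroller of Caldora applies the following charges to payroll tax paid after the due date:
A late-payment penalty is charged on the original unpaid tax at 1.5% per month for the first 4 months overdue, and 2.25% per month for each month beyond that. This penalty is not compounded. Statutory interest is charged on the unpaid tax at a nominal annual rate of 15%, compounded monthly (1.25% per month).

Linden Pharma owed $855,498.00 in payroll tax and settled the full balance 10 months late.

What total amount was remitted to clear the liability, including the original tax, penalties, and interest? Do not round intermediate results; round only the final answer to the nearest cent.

$1,135,477.54

Penalty, months 1–4: 4 × 1.5% × $855,498.00 = $51,329.88
Penalty, months 5–10: 6 × 2.25% × $855,498.00 = $115,492.23
Interest: $855,498.00 × ((1 + 0.0125)^10 − 1) = $855,498.00 × 0.1322708… = $113,157.4302…
Total = $855,498.00 + $166,822.1100 + $113,157.4302… = $1,135,477.54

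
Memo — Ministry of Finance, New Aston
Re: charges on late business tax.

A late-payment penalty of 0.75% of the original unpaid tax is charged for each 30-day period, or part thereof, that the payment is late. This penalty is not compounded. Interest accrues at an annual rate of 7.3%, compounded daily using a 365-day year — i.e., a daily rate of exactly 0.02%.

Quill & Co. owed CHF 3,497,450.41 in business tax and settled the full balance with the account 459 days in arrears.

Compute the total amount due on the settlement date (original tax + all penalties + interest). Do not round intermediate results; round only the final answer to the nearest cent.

Penalty periods: ⌈459/30⌉ = 16; penalty = 16 × 0.75% × CHF 3,497,450.41 = CHF 419,694.05…
Interest: CHF 3,497,450.41 × ((1 + 0.0002)^459 − 1) = CHF 3,497,450.41 × 0.09613551… = CHF 336,229.1782…
Total = CHF 3,497,450.41 + CHF 419,694.0492 + CHF 336,229.1782… = CHF 4,253,373.64

CHF 4,253,373.64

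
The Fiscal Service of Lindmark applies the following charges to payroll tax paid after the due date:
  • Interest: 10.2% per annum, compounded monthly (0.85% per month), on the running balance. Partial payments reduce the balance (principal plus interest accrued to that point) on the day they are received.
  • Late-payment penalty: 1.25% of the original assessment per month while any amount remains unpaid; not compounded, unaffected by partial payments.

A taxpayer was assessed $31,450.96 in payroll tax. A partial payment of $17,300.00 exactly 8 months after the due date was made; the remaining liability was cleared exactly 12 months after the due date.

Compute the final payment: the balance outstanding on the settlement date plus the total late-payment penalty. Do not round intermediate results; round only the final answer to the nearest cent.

$21,635.17

Balance at month 8: $31,450.9600 × (1 + 0.0085)^8 = $33,654.3438…
After $17,300.00 payment: $33,654.3438… − $17,300.00 = $16,354.3438…
Balance at month 12: $16,354.3438… × (1 + 0.0085)^4 = $16,917.5213…
Penalty: 12 × 1.25% × $31,450.96 = $4,717.64…
Final settlement = outstanding balance + penalty = $16,917.5213… + $4,717.64… = $21,635.17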